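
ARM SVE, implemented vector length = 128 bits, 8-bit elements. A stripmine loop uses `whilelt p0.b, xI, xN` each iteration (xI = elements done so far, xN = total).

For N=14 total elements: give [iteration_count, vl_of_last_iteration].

register lanes = 128/8 = 16
N=14: ⌈14/16⌉ = 1 iters; last vl = 14 − 0×16 = 14

[iterations, last_vl] = [1, 14]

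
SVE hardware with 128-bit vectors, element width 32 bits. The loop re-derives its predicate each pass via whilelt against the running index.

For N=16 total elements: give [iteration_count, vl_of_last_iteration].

[iterations, last_vl] = [4, 4]

register lanes = 128/32 = 4
N=16: ⌈16/4⌉ = 4 iters; last vl = 16 − 3×4 = 4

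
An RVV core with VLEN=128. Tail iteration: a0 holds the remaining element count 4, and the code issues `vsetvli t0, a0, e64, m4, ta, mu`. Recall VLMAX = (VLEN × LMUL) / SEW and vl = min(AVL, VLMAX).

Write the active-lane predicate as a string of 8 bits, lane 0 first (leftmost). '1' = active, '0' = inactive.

predicate = 11110000

lanes per group: 128·4/64 = 8
vl ← min(4, 8) = 4
bits (lane 0 leftmost): 11110000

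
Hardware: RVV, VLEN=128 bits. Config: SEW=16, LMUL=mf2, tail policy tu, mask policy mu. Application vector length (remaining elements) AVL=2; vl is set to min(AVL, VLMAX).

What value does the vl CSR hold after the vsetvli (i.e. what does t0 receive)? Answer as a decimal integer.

lanes per group: 128·1/2/16 = 4
vl = min(AVL, VLMAX) = min(2, 4) = 2

vl = 2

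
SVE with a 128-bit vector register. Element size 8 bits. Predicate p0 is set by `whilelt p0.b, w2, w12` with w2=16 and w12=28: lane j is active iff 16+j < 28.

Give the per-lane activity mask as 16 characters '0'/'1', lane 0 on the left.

lane count: 128 div 8 = 16
p0[j] = (16+j < 28); true for j=0..11 → 12 lanes set
bits (lane 0 leftmost): 1111111111110000

predicate = 1111111111110000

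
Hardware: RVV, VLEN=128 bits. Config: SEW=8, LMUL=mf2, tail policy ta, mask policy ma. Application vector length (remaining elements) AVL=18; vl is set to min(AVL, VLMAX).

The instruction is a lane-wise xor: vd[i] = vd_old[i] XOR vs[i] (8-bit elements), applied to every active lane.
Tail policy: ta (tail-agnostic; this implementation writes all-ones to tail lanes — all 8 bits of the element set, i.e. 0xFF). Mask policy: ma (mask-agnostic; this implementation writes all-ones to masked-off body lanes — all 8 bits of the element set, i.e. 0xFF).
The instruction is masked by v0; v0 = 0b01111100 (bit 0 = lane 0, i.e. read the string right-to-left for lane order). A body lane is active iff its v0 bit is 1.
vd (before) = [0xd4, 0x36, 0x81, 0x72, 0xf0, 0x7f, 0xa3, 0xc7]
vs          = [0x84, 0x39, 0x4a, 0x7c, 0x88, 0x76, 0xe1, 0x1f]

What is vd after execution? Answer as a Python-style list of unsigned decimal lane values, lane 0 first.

lanes per group: 128·1/2/8 = 8
vl = min(AVL, VLMAX) = min(18, 8) = 8
lane  0: mask-off/ones ⇒ 0xff
lane  1: mask-off/ones ⇒ 0xff
lane  2: xor(0x81,0x4a) ⇒ 0xcb
lane  3: xor(0x72,0x7c) ⇒ 0x0e
lane  4: xor(0xf0,0x88) ⇒ 0x78
lane  5: xor(0x7f,0x76) ⇒ 0x09
lane  6: xor(0xa3,0xe1) ⇒ 0x42
lane  7: mask-off/ones ⇒ 0xff

vd = [255, 255, 203, 14, 120, 9, 66, 255]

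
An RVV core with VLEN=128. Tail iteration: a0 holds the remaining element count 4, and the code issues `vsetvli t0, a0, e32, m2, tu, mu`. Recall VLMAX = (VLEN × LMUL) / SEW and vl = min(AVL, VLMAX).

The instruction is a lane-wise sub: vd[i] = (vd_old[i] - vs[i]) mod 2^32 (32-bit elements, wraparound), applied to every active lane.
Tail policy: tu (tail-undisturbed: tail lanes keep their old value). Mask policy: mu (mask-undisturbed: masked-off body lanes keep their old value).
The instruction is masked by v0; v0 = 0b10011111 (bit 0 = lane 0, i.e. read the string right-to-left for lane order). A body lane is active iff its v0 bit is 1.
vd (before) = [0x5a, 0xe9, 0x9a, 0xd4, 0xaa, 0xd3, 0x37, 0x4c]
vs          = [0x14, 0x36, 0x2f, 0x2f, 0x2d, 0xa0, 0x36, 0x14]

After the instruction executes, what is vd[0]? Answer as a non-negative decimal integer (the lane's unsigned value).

vd[0] = 70

lanes per group: 128·2/32 = 8
vl ← min(4, 8) = 4
vd[0] sub(0x5a,0x14) -> 0x46
vd[1] sub(0xe9,0x36) -> 0xb3
vd[2] sub(0x9a,0x2f) -> 0x6b
vd[3] sub(0xd4,0x2f) -> 0xa5
vd[4] tail/keep -> 0xaa
vd[5] tail/keep -> 0xd3
vd[6] tail/keep -> 0x37
vd[7] tail/keep -> 0x4c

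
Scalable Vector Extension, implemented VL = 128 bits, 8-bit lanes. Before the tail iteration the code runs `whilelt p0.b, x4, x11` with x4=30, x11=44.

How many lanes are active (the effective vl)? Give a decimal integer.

128-bit reg / 8-bit elem → 16 lanes
active while 30+j < 44, i.e. j ∈ [0,14) capped at 16 ⇒ 14

vl = 14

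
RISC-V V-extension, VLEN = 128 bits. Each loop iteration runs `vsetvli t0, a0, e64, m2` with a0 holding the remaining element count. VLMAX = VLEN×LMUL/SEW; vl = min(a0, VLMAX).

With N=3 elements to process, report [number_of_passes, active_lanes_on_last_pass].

VLMAX = VLEN×LMUL/SEW = 128×2/64 = 4
iterations = ceil(3/4) = 1; final-pass vl = 3

[iterations, last_vl] = [1, 3]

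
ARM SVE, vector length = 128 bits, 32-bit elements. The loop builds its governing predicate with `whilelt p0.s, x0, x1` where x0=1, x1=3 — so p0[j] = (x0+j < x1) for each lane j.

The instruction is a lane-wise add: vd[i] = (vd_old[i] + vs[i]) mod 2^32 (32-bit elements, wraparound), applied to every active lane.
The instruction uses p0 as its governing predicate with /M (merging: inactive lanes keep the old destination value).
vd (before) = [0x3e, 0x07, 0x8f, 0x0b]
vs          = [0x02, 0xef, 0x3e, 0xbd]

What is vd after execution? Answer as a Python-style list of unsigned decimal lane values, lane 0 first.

register lanes = 128/32 = 4
active while 1+j < 3, i.e. j ∈ [0,2) capped at 4 ⇒ 2
vd[0] add(0x3e,0x02) -> 0x40
vd[1] add(0x07,0xef) -> 0xf6
vd[2] tail/keep -> 0x8f
vd[3] tail/keep -> 0x0b

vd = [64, 246, 143, 11]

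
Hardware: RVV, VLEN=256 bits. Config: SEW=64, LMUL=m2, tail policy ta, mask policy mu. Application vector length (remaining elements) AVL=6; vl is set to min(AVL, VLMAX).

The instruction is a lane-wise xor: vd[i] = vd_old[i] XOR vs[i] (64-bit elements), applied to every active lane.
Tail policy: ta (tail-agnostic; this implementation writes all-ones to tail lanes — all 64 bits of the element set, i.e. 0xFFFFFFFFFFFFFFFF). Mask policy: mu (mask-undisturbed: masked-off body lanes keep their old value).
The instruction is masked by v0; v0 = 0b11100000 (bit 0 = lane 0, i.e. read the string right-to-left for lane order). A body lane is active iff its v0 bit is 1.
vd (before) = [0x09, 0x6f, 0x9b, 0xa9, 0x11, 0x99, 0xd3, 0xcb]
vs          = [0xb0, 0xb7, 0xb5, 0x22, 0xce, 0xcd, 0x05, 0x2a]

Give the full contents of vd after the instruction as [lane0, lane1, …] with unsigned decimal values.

VLMAX = (256 × 2) / 64 = 8 lanes
vl = min(AVL, VLMAX) = min(6, 8) = 6
  i=0: mask-off/keep → 9
  i=1: mask-off/keep → 111
  i=2: mask-off/keep → 155
  i=3: mask-off/keep → 169
  i=4: mask-off/keep → 17
  i=5: xor(0x99,0xcd) → 84
  i=6: tail/ones → 18446744073709551615
  i=7: tail/ones → 18446744073709551615

vd = [9, 111, 155, 169, 17, 84, 18446744073709551615, 18446744073709551615]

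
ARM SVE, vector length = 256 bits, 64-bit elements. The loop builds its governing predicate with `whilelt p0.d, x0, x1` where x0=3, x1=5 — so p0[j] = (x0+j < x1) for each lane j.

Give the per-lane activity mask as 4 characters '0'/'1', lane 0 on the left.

lane count: 256 div 64 = 4
active while 3+j < 5, i.e. j ∈ [0,2) capped at 4 ⇒ 2
bits (lane 0 leftmost): 1100

predicate = 1100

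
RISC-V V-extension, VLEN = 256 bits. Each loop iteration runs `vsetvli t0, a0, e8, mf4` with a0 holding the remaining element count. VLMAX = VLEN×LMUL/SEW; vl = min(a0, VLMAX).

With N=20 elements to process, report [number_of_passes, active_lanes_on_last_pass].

[iterations, last_vl] = [3, 4]

lanes per group: 256·1/4/8 = 8
iterations = ceil(20/8) = 3; final-pass vl = 4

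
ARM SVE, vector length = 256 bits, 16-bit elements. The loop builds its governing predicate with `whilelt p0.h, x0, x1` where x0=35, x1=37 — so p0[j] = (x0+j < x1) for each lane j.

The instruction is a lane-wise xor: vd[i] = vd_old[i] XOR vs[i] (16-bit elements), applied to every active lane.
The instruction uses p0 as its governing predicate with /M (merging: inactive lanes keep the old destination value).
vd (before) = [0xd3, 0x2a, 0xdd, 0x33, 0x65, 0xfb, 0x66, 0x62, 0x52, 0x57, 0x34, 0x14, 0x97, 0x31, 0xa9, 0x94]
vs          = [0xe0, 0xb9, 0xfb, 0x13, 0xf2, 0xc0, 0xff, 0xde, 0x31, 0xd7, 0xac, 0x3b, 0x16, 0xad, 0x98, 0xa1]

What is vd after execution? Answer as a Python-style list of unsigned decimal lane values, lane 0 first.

vd = [51, 147, 221, 51, 101, 251, 102, 98, 82, 87, 52, 20, 151, 49, 169, 148]

256-bit reg / 16-bit elem → 16 lanes
active while 35+j < 37, i.e. j ∈ [0,2) capped at 16 ⇒ 2
  i=0: xor(0xd3,0xe0) → 51
  i=1: xor(0x2a,0xb9) → 147
  i=2: tail/keep → 221
  i=3: tail/keep → 51
  i=4: tail/keep → 101
  i=5: tail/keep → 251
  i=6: tail/keep → 102
  i=7: tail/keep → 98
  i=8: tail/keep → 82
  i=9: tail/keep → 87
  i=10: tail/keep → 52
  i=11: tail/keep → 20
  i=12: tail/keep → 151
  i=13: tail/keep → 49
  i=14: tail/keep → 169
  i=15: tail/keep → 148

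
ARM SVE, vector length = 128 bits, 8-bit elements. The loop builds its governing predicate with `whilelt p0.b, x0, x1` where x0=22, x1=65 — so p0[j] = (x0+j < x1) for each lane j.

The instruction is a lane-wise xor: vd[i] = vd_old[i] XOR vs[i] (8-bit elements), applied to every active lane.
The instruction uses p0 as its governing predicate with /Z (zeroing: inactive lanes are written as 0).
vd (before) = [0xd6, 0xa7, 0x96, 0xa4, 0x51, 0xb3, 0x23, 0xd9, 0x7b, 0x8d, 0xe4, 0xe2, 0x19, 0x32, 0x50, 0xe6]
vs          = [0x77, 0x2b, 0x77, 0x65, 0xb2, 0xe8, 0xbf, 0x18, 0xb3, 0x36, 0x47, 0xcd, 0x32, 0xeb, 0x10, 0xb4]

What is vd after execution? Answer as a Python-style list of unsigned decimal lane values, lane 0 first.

vd = [161, 140, 225, 193, 227, 91, 156, 193, 200, 187, 163, 47, 43, 217, 64, 82]

lane count: 128 div 8 = 16
whilelt: lane j active iff 22+j < 65 → j < 43 → 16 active
vd[0] xor(0xd6,0x77) -> 0xa1
vd[1] xor(0xa7,0x2b) -> 0x8c
vd[2] xor(0x96,0x77) -> 0xe1
vd[3] xor(0xa4,0x65) -> 0xc1
vd[4] xor(0x51,0xb2) -> 0xe3
vd[5] xor(0xb3,0xe8) -> 0x5b
vd[6] xor(0x23,0xbf) -> 0x9c
vd[7] xor(0xd9,0x18) -> 0xc1
vd[8] xor(0x7b,0xb3) -> 0xc8
vd[9] xor(0x8d,0x36) -> 0xbb
vd[10] xor(0xe4,0x47) -> 0xa3
vd[11] xor(0xe2,0xcd) -> 0x2f
vd[12] xor(0x19,0x32) -> 0x2b
vd[13] xor(0x32,0xeb) -> 0xd9
vd[14] xor(0x50,0x10) -> 0x40
vd[15] xor(0xe6,0xb4) -> 0x52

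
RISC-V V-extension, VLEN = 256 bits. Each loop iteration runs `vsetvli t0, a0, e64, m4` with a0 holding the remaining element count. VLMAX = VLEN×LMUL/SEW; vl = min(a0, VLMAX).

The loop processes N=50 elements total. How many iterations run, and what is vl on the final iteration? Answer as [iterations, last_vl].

[iterations, last_vl] = [4, 2]

VLMAX = (256 × 4) / 64 = 16 lanes
iterations = ceil(50/16) = 4; final-pass vl = 2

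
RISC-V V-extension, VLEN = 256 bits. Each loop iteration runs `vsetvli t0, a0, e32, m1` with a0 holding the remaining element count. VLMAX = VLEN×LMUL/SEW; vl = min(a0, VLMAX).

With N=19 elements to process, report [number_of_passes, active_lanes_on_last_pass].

VLMAX = VLEN×LMUL/SEW = 256×1/32 = 8
19 elements at 8/iter → 3 passes, remainder 3 on the last

[iterations, last_vl] = [3, 3]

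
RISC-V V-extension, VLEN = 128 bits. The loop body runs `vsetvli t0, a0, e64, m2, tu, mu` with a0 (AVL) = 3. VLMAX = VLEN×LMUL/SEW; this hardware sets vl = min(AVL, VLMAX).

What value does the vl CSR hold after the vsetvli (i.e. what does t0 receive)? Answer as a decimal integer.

VLMAX = (128 × 2) / 64 = 4 lanes
vl = min(AVL, VLMAX) = min(3, 4) = 3

vl = 3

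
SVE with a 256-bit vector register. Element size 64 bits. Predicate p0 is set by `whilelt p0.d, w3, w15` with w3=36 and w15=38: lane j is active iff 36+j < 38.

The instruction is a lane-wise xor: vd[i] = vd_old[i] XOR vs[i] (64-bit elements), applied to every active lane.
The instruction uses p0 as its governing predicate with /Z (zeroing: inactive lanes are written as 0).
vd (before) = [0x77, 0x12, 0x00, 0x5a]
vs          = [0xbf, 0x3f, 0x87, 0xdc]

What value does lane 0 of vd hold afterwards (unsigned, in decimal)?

vd[0] = 200

register lanes = 256/64 = 4
active while 36+j < 38, i.e. j ∈ [0,2) capped at 4 ⇒ 2
lane  0: xor(0x77,0xbf) ⇒ 0xc8
lane  1: xor(0x12,0x3f) ⇒ 0x2d
lane  2: tail/zero ⇒ 0x00
lane  3: tail/zero ⇒ 0x00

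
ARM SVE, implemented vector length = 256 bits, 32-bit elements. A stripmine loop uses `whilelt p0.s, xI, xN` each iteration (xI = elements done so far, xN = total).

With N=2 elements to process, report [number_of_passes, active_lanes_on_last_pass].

[iterations, last_vl] = [1, 2]

lane count: 256 div 32 = 8
iterations = ceil(2/8) = 1; final-pass vl = 2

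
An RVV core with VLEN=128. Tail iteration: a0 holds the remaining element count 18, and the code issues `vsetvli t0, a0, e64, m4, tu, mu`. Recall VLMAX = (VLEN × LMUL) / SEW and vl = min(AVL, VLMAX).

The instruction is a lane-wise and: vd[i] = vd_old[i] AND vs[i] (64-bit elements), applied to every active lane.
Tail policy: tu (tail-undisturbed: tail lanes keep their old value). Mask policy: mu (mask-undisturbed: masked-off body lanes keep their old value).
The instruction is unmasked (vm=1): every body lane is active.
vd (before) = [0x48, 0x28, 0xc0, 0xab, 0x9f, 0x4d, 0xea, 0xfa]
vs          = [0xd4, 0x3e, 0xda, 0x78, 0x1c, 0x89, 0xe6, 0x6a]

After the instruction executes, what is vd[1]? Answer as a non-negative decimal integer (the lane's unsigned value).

lanes per group: 128·4/64 = 8
AVL=18 > VLMAX=8, so vl = 8
[0] and(0x48,0xd4) = 0x40
[1] and(0x28,0x3e) = 0x28
[2] and(0xc0,0xda) = 0xc0
[3] and(0xab,0x78) = 0x28
[4] and(0x9f,0x1c) = 0x1c
[5] and(0x4d,0x89) = 0x09
[6] and(0xea,0xe6) = 0xe2
[7] and(0xfa,0x6a) = 0x6a

vd[1] = 40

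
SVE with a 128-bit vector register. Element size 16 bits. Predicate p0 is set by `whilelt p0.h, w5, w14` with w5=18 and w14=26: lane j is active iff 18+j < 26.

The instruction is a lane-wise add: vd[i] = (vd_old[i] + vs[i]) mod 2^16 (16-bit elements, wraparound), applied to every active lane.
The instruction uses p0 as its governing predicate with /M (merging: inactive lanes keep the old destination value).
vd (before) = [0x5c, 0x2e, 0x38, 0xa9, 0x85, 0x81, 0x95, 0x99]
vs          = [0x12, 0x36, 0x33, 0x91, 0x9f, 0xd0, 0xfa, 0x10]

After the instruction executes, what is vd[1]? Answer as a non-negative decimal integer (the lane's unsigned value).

register lanes = 128/16 = 8
p0[j] = (18+j < 26); true for j=0..7 → 8 lanes set
vd[0] add(0x5c,0x12) -> 0x6e
vd[1] add(0x2e,0x36) -> 0x64
vd[2] add(0x38,0x33) -> 0x6b
vd[3] add(0xa9,0x91) -> 0x13a
vd[4] add(0x85,0x9f) -> 0x124
vd[5] add(0x81,0xd0) -> 0x151
vd[6] add(0x95,0xfa) -> 0x18f
vd[7] add(0x99,0x10) -> 0xa9

vd[1] = 100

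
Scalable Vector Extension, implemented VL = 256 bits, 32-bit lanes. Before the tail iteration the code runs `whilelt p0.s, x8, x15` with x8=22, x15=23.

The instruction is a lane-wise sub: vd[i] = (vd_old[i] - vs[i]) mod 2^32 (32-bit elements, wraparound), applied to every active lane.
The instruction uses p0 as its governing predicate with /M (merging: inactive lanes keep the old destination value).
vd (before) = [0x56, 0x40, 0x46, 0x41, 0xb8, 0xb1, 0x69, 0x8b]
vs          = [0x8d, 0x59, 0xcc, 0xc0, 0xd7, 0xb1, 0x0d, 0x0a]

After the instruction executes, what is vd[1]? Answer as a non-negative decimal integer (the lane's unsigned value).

vd[1] = 64

register lanes = 256/32 = 8
p0[j] = (22+j < 23); true for j=0..0 → 1 lanes set
lane  0: sub(0x56,0x8d) ⇒ 0xffffffc9
lane  1: tail/keep ⇒ 0x40
lane  2: tail/keep ⇒ 0x46
lane  3: tail/keep ⇒ 0x41
lane  4: tail/keep ⇒ 0xb8
lane  5: tail/keep ⇒ 0xb1
lane  6: tail/keep ⇒ 0x69
lane  7: tail/keep ⇒ 0x8b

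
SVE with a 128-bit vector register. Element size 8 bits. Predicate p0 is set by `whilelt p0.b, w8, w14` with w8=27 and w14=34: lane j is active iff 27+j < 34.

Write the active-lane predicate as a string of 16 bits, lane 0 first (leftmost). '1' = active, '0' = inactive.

predicate = 1111111000000000

register lanes = 128/8 = 16
p0[j] = (27+j < 34); true for j=0..6 → 7 lanes set
bits (lane 0 leftmost): 1111111000000000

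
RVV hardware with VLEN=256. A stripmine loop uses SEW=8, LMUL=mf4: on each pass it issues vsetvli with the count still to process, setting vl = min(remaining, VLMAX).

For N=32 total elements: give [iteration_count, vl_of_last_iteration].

VLMAX = (256 × 1/4) / 8 = 8 lanes
32 elements at 8/iter → 4 passes, remainder 8 on the last

[iterations, last_vl] = [4, 8]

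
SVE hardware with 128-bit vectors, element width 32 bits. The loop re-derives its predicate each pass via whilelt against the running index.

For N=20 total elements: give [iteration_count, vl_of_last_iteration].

lane count: 128 div 32 = 4
N=20: ⌈20/4⌉ = 5 iters; last vl = 20 − 4×4 = 4

[iterations, last_vl] = [5, 4]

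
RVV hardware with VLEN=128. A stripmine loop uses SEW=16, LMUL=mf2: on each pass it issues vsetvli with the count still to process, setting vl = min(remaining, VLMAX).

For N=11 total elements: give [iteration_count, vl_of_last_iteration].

VLMAX = (128 × 1/2) / 16 = 4 lanes
11 elements at 4/iter → 3 passes, remainder 3 on the last

[iterations, last_vl] = [3, 3]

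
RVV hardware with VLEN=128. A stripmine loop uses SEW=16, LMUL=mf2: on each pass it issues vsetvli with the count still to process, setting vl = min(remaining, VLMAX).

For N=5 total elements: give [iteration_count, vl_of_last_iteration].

VLMAX = VLEN×LMUL/SEW = 128×1/2/16 = 4
N=5: ⌈5/4⌉ = 2 iters; last vl = 5 − 1×4 = 1

[iterations, last_vl] = [2, 1]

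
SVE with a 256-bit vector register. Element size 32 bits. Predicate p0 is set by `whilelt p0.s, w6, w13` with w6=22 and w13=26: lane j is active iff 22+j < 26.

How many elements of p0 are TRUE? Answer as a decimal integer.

vl = 4

register lanes = 256/32 = 8
active while 22+j < 26, i.e. j ∈ [0,4) capped at 8 ⇒ 4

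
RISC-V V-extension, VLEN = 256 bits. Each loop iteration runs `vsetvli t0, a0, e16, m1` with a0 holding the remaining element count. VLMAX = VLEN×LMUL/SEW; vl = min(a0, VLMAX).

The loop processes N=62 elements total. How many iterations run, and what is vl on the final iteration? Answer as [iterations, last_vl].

VLMAX = VLEN×LMUL/SEW = 256×1/16 = 16
62 elements at 16/iter → 4 passes, remainder 14 on the last

[iterations, last_vl] = [4, 14]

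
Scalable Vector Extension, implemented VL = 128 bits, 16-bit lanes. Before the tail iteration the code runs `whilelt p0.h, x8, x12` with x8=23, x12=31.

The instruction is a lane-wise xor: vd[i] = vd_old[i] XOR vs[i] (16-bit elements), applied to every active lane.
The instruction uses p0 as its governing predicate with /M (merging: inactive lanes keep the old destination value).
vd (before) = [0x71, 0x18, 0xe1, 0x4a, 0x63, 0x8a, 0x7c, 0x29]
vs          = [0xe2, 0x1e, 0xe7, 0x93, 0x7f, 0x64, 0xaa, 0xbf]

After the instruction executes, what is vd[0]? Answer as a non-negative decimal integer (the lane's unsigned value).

register lanes = 128/16 = 8
active while 23+j < 31, i.e. j ∈ [0,8) capped at 8 ⇒ 8
  i=0: xor(0x71,0xe2) → 147
  i=1: xor(0x18,0x1e) → 6
  i=2: xor(0xe1,0xe7) → 6
  i=3: xor(0x4a,0x93) → 217
  i=4: xor(0x63,0x7f) → 28
  i=5: xor(0x8a,0x64) → 238
  i=6: xor(0x7c,0xaa) → 214
  i=7: xor(0x29,0xbf) → 150

vd[0] = 147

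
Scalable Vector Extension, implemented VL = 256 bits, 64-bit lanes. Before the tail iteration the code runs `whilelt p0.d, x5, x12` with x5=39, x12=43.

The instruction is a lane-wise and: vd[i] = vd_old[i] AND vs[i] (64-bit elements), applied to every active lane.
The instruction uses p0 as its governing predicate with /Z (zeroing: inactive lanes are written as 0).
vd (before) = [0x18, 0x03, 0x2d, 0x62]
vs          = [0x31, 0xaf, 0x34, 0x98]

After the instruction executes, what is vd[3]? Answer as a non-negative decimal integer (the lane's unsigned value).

register lanes = 256/64 = 4
p0[j] = (39+j < 43); true for j=0..3 → 4 lanes set
vd[0] and(0x18,0x31) -> 0x10
vd[1] and(0x03,0xaf) -> 0x03
vd[2] and(0x2d,0x34) -> 0x24
vd[3] and(0x62,0x98) -> 0x00

vd[3] = 0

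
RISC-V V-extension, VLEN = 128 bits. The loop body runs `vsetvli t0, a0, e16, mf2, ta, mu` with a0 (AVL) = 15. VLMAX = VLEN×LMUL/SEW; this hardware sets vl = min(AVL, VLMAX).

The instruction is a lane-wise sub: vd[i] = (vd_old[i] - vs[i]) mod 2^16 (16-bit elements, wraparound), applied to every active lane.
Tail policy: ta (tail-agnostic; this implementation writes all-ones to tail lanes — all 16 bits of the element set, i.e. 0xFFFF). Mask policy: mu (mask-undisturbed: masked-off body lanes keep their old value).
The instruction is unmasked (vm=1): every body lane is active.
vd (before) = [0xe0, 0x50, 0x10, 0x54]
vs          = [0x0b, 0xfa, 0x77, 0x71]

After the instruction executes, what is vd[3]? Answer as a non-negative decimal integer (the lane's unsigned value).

vd[3] = 65507

VLMAX = VLEN×LMUL/SEW = 128×1/2/16 = 4
AVL=15 > VLMAX=4, so vl = 4
vd[0] sub(0xe0,0x0b) -> 0xd5
vd[1] sub(0x50,0xfa) -> 0xff56
vd[2] sub(0x10,0x77) -> 0xff99
vd[3] sub(0x54,0x71) -> 0xffe3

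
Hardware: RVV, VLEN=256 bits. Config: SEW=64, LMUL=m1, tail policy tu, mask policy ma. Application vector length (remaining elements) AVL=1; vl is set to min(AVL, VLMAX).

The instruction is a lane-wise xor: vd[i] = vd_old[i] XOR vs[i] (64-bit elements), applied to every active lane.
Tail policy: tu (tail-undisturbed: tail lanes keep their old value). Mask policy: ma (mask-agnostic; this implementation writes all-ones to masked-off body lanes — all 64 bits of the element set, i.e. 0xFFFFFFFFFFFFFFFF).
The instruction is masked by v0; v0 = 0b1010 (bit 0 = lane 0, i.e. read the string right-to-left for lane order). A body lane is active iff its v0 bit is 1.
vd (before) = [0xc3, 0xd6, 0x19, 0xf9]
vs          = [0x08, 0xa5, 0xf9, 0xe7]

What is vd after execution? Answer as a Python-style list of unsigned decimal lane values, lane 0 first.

vd = [18446744073709551615, 214, 25, 249]

VLMAX = VLEN×LMUL/SEW = 256×1/64 = 4
vl = min(AVL, VLMAX) = min(1, 4) = 1
lane  0: mask-off/ones ⇒ 0xffffffffffffffff
lane  1: tail/keep ⇒ 0xd6
lane  2: tail/keep ⇒ 0x19
lane  3: tail/keep ⇒ 0xf9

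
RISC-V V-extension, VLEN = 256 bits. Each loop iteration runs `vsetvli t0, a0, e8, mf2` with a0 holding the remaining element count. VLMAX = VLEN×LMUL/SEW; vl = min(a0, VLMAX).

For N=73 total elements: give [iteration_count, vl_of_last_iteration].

[iterations, last_vl] = [5, 9]

VLMAX = VLEN×LMUL/SEW = 256×1/2/8 = 16
73 elements at 16/iter → 5 passes, remainder 9 on the last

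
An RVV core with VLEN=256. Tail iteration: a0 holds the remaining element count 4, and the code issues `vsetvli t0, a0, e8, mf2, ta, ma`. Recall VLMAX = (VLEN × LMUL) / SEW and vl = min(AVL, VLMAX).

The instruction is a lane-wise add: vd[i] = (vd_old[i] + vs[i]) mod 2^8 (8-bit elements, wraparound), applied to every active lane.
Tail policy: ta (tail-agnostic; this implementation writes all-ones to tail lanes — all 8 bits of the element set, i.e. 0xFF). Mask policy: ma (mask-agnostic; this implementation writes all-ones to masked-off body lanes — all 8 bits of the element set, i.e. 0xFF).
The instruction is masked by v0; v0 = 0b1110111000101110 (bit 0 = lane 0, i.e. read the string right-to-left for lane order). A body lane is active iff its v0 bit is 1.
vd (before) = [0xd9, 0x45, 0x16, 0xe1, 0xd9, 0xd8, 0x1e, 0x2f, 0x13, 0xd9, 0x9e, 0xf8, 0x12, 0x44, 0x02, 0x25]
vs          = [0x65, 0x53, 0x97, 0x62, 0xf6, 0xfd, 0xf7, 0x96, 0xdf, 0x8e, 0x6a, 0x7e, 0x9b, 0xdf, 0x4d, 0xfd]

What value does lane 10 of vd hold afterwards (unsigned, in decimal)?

VLMAX = (256 × 1/2) / 8 = 16 lanes
vl ← min(4, 16) = 4
vd[0] mask-off/ones -> 0xff
vd[1] add(0x45,0x53) -> 0x98
vd[2] add(0x16,0x97) -> 0xad
vd[3] add(0xe1,0x62) -> 0x43
vd[4] tail/ones -> 0xff
vd[5] tail/ones -> 0xff
vd[6] tail/ones -> 0xff
vd[7] tail/ones -> 0xff
vd[8] tail/ones -> 0xff
vd[9] tail/ones -> 0xff
vd[10] tail/ones -> 0xff
vd[11] tail/ones -> 0xff
vd[12] tail/ones -> 0xff
vd[13] tail/ones -> 0xff
vd[14] tail/ones -> 0xff
vd[15] tail/ones -> 0xff

vd[10] = 255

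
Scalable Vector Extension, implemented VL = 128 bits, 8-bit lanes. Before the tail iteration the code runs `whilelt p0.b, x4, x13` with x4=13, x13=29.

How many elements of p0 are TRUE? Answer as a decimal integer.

vl = 16

128-bit reg / 8-bit elem → 16 lanes
whilelt: lane j active iff 13+j < 29 → j < 16 → 16 active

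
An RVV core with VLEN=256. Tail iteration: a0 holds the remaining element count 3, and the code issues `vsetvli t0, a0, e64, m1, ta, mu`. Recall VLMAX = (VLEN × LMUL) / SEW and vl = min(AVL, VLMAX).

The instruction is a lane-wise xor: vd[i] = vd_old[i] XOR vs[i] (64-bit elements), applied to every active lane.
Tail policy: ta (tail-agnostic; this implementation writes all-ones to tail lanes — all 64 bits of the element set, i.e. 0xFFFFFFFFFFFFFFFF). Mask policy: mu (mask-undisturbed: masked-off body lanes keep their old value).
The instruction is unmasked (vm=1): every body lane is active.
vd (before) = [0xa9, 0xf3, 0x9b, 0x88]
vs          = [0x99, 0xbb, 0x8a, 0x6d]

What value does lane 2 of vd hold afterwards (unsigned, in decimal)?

lanes per group: 256·1/64 = 4
AVL=3 ≤ VLMAX=4, so vl = 3
  i=0: xor(0xa9,0x99) → 48
  i=1: xor(0xf3,0xbb) → 72
  i=2: xor(0x9b,0x8a) → 17
  i=3: tail/ones → 18446744073709551615

vd[2] = 17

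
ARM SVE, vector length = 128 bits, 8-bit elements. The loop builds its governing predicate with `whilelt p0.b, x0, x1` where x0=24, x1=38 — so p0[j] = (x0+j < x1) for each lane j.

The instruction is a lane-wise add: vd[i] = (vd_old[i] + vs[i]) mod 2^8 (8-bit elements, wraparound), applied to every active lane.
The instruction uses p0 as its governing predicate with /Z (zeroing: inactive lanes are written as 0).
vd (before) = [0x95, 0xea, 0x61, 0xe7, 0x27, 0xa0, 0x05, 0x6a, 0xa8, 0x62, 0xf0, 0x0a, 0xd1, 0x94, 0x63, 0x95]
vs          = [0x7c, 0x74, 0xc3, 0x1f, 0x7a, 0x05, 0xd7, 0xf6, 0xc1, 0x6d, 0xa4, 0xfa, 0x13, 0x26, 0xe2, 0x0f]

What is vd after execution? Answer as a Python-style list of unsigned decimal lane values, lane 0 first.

vd = [17, 94, 36, 6, 161, 165, 220, 96, 105, 207, 148, 4, 228, 186, 0, 0]

lane count: 128 div 8 = 16
p0[j] = (24+j < 38); true for j=0..13 → 14 lanes set
  i=0: add(0x95,0x7c) → 17
  i=1: add(0xea,0x74) → 94
  i=2: add(0x61,0xc3) → 36
  i=3: add(0xe7,0x1f) → 6
  i=4: add(0x27,0x7a) → 161
  i=5: add(0xa0,0x05) → 165
  i=6: add(0x05,0xd7) → 220
  i=7: add(0x6a,0xf6) → 96
  i=8: add(0xa8,0xc1) → 105
  i=9: add(0x62,0x6d) → 207
  i=10: add(0xf0,0xa4) → 148
  i=11: add(0x0a,0xfa) → 4
  i=12: add(0xd1,0x13) → 228
  i=13: add(0x94,0x26) → 186
  i=14: tail/zero → 0
  i=15: tail/zero → 0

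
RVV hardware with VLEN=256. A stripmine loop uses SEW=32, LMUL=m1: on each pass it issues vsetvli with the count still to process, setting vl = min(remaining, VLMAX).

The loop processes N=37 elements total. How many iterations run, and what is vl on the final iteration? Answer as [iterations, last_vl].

[iterations, last_vl] = [5, 5]

lanes per group: 256·1/32 = 8
iterations = ceil(37/8) = 5; final-pass vl = 5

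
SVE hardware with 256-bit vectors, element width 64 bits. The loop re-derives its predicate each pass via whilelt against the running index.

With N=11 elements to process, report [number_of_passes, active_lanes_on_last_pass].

256-bit reg / 64-bit elem → 4 lanes
11 elements at 4/iter → 3 passes, remainder 3 on the last

[iterations, last_vl] = [3, 3]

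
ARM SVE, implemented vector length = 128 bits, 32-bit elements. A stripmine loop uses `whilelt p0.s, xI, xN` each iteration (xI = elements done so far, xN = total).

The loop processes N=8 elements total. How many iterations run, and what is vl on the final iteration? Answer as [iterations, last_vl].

register lanes = 128/32 = 4
N=8: ⌈8/4⌉ = 2 iters; last vl = 8 − 1×4 = 4

[iterations, last_vl] = [2, 4]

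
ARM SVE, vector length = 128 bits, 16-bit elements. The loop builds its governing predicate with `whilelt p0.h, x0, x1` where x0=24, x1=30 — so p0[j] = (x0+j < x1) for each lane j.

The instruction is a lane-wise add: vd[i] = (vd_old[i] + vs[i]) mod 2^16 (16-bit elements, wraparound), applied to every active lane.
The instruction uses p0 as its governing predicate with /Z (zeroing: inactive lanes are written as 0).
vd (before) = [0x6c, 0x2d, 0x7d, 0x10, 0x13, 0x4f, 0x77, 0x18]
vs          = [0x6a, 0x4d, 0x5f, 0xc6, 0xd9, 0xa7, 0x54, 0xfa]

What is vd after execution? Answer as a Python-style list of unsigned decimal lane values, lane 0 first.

register lanes = 128/16 = 8
active while 24+j < 30, i.e. j ∈ [0,6) capped at 8 ⇒ 6
  i=0: add(0x6c,0x6a) → 214
  i=1: add(0x2d,0x4d) → 122
  i=2: add(0x7d,0x5f) → 220
  i=3: add(0x10,0xc6) → 214
  i=4: add(0x13,0xd9) → 236
  i=5: add(0x4f,0xa7) → 246
  i=6: tail/zero → 0
  i=7: tail/zero → 0

vd = [214, 122, 220, 214, 236, 246, 0, 0]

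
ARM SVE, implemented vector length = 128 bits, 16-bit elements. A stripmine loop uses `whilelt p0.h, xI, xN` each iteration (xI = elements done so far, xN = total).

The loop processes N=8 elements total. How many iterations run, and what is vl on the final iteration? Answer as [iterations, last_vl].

lane count: 128 div 16 = 8
8 elements at 8/iter → 1 passes, remainder 8 on the last

[iterations, last_vl] = [1, 8]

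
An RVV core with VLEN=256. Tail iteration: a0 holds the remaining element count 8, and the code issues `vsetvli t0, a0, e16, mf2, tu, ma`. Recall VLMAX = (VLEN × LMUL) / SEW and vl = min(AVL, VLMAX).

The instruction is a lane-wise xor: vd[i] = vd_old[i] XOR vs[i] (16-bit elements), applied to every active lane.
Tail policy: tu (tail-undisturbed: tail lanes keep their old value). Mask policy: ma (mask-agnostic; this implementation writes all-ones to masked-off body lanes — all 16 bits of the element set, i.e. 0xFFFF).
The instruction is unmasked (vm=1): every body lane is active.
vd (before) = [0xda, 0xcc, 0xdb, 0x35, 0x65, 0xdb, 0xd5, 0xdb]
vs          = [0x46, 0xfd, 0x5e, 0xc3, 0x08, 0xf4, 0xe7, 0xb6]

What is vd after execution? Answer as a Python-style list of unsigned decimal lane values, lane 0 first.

vd = [156, 49, 133, 246, 109, 47, 50, 109]

VLMAX = VLEN×LMUL/SEW = 256×1/2/16 = 8
vl ← min(8, 8) = 8
vd[0] xor(0xda,0x46) -> 0x9c
vd[1] xor(0xcc,0xfd) -> 0x31
vd[2] xor(0xdb,0x5e) -> 0x85
vd[3] xor(0x35,0xc3) -> 0xf6
vd[4] xor(0x65,0x08) -> 0x6d
vd[5] xor(0xdb,0xf4) -> 0x2f
vd[6] xor(0xd5,0xe7) -> 0x32
vd[7] xor(0xdb,0xb6) -> 0x6d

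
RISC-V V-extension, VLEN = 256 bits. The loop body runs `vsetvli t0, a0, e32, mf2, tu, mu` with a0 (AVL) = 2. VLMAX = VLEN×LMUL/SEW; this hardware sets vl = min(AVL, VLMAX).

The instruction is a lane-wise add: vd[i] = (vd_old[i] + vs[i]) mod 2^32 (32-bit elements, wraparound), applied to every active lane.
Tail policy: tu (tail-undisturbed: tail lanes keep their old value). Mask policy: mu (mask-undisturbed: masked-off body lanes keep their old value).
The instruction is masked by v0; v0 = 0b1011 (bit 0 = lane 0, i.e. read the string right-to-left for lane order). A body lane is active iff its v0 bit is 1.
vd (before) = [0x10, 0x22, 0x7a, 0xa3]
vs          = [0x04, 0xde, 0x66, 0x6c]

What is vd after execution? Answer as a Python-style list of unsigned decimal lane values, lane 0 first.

VLMAX = VLEN×LMUL/SEW = 256×1/2/32 = 4
vl ← min(2, 4) = 2
vd[0] add(0x10,0x04) -> 0x14
vd[1] add(0x22,0xde) -> 0x100
vd[2] tail/keep -> 0x7a
vd[3] tail/keep -> 0xa3

vd = [20, 256, 122, 163]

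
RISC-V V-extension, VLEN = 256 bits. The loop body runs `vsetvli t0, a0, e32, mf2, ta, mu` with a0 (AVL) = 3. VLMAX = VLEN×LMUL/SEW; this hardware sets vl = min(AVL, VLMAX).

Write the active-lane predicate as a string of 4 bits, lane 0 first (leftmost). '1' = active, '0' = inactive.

lanes per group: 256·1/2/32 = 4
AVL=3 ≤ VLMAX=4, so vl = 3
bits (lane 0 leftmost): 1110

predicate = 1110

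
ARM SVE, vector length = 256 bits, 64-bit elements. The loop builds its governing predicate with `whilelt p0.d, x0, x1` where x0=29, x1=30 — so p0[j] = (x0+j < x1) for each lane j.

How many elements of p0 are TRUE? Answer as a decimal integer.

vl = 1

256-bit reg / 64-bit elem → 4 lanes
whilelt: lane j active iff 29+j < 30 → j < 1 → 1 active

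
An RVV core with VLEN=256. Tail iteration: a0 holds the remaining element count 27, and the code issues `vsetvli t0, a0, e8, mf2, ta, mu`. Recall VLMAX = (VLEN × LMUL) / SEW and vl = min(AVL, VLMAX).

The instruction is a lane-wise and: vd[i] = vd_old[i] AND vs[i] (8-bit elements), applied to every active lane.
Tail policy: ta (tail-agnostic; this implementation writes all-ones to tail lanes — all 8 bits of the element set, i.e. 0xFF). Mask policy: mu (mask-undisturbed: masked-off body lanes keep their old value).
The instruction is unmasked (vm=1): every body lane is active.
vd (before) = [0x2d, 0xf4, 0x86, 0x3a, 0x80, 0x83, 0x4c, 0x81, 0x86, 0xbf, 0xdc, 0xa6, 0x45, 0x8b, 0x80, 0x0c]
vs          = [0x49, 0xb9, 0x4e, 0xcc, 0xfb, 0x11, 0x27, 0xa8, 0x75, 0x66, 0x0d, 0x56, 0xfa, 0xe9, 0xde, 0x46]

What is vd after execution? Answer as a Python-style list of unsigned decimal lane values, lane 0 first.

lanes per group: 256·1/2/8 = 16
vl ← min(27, 16) = 16
lane  0: and(0x2d,0x49) ⇒ 0x09
lane  1: and(0xf4,0xb9) ⇒ 0xb0
lane  2: and(0x86,0x4e) ⇒ 0x06
lane  3: and(0x3a,0xcc) ⇒ 0x08
lane  4: and(0x80,0xfb) ⇒ 0x80
lane  5: and(0x83,0x11) ⇒ 0x01
lane  6: and(0x4c,0x27) ⇒ 0x04
lane  7: and(0x81,0xa8) ⇒ 0x80
lane  8: and(0x86,0x75) ⇒ 0x04
lane  9: and(0xbf,0x66) ⇒ 0x26
lane 10: and(0xdc,0x0d) ⇒ 0x0c
lane 11: and(0xa6,0x56) ⇒ 0x06
lane 12: and(0x45,0xfa) ⇒ 0x40
lane 13: and(0x8b,0xe9) ⇒ 0x89
lane 14: and(0x80,0xde) ⇒ 0x80
lane 15: and(0x0c,0x46) ⇒ 0x04

vd = [9, 176, 6, 8, 128, 1, 4, 128, 4, 38, 12, 6, 64, 137, 128, 4]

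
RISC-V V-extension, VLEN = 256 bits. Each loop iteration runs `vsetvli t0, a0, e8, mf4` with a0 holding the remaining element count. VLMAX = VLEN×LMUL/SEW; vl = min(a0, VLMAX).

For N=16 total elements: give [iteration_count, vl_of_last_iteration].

[iterations, last_vl] = [2, 8]

lanes per group: 256·1/4/8 = 8
iterations = ceil(16/8) = 2; final-pass vl = 8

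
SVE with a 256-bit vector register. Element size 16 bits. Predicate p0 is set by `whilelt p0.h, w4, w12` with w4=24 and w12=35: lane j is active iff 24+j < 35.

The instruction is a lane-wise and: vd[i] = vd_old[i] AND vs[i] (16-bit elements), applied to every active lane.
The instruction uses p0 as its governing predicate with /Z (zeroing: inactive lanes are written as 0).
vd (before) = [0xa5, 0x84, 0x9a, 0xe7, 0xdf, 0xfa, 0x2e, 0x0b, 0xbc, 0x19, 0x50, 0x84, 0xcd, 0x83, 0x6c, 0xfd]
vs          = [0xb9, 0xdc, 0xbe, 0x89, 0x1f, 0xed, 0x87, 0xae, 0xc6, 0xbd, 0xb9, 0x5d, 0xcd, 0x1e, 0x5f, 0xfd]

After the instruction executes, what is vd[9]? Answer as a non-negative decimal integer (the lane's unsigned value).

register lanes = 256/16 = 16
p0[j] = (24+j < 35); true for j=0..10 → 11 lanes set
lane  0: and(0xa5,0xb9) ⇒ 0xa1
lane  1: and(0x84,0xdc) ⇒ 0x84
lane  2: and(0x9a,0xbe) ⇒ 0x9a
lane  3: and(0xe7,0x89) ⇒ 0x81
lane  4: and(0xdf,0x1f) ⇒ 0x1f
lane  5: and(0xfa,0xed) ⇒ 0xe8
lane  6: and(0x2e,0x87) ⇒ 0x06
lane  7: and(0x0b,0xae) ⇒ 0x0a
lane  8: and(0xbc,0xc6) ⇒ 0x84
lane  9: and(0x19,0xbd) ⇒ 0x19
lane 10: and(0x50,0xb9) ⇒ 0x10
lane 11: tail/zero ⇒ 0x00
lane 12: tail/zero ⇒ 0x00
lane 13: tail/zero ⇒ 0x00
lane 14: tail/zero ⇒ 0x00
lane 15: tail/zero ⇒ 0x00

vd[9] = 25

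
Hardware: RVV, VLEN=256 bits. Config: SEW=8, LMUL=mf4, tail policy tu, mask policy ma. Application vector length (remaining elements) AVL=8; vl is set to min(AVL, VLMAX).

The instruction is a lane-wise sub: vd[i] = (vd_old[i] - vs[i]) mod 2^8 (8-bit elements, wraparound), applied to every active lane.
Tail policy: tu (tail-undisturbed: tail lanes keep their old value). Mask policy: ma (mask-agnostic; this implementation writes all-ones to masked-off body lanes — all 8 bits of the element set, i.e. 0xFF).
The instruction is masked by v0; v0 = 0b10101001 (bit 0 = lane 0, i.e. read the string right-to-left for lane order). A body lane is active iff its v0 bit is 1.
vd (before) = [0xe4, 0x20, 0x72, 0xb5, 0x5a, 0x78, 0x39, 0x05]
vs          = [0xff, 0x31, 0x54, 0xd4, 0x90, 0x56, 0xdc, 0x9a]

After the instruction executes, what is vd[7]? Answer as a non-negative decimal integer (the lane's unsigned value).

lanes per group: 256·1/4/8 = 8
vl = min(AVL, VLMAX) = min(8, 8) = 8
[0] sub(0xe4,0xff) = 0xe5
[1] mask-off/ones = 0xff
[2] mask-off/ones = 0xff
[3] sub(0xb5,0xd4) = 0xe1
[4] mask-off/ones = 0xff
[5] sub(0x78,0x56) = 0x22
[6] mask-off/ones = 0xff
[7] sub(0x05,0x9a) = 0x6b

vd[7] = 107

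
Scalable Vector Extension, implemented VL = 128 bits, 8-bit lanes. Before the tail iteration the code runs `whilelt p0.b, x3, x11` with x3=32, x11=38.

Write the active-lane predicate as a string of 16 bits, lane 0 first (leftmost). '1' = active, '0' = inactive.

lane count: 128 div 8 = 16
p0[j] = (32+j < 38); true for j=0..5 → 6 lanes set
bits (lane 0 leftmost): 1111110000000000

predicate = 1111110000000000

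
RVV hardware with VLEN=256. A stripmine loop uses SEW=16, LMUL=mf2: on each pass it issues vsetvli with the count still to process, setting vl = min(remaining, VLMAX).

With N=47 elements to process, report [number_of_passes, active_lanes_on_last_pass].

lanes per group: 256·1/2/16 = 8
N=47: ⌈47/8⌉ = 6 iters; last vl = 47 − 5×8 = 7

[iterations, last_vl] = [6, 7]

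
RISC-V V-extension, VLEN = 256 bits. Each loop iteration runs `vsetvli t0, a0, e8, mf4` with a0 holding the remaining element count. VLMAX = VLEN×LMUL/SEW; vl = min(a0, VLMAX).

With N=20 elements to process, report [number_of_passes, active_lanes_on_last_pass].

[iterations, last_vl] = [3, 4]

lanes per group: 256·1/4/8 = 8
N=20: ⌈20/8⌉ = 3 iters; last vl = 20 − 2×8 = 4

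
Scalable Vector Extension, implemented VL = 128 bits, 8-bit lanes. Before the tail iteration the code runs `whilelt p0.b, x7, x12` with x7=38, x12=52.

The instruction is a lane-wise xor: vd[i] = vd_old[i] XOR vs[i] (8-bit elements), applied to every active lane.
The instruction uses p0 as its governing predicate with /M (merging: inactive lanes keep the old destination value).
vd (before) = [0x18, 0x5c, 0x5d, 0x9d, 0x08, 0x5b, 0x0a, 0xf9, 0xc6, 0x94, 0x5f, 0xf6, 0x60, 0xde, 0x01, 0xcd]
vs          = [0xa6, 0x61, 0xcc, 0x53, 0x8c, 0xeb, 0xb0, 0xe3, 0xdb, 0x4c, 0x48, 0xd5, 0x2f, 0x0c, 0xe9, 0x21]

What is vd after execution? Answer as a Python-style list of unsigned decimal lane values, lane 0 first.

128-bit reg / 8-bit elem → 16 lanes
p0[j] = (38+j < 52); true for j=0..13 → 14 lanes set
  i=0: xor(0x18,0xa6) → 190
  i=1: xor(0x5c,0x61) → 61
  i=2: xor(0x5d,0xcc) → 145
  i=3: xor(0x9d,0x53) → 206
  i=4: xor(0x08,0x8c) → 132
  i=5: xor(0x5b,0xeb) → 176
  i=6: xor(0x0a,0xb0) → 186
  i=7: xor(0xf9,0xe3) → 26
  i=8: xor(0xc6,0xdb) → 29
  i=9: xor(0x94,0x4c) → 216
  i=10: xor(0x5f,0x48) → 23
  i=11: xor(0xf6,0xd5) → 35
  i=12: xor(0x60,0x2f) → 79
  i=13: xor(0xde,0x0c) → 210
  i=14: tail/keep → 1
  i=15: tail/keep → 205

vd = [190, 61, 145, 206, 132, 176, 186, 26, 29, 216, 23, 35, 79, 210, 1, 205]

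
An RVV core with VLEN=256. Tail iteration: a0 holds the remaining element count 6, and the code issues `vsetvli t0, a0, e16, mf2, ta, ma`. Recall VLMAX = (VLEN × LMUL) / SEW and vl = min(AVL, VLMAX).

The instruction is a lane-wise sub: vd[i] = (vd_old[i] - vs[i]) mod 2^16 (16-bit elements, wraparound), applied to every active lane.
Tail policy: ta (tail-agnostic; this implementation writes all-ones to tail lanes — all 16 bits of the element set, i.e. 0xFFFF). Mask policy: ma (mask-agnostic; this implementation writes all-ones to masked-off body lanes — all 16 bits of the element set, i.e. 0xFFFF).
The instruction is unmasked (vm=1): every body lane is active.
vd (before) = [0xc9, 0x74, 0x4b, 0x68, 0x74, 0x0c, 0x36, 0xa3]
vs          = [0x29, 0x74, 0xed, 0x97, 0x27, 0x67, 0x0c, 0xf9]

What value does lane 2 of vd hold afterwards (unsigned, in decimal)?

lanes per group: 256·1/2/16 = 8
AVL=6 ≤ VLMAX=8, so vl = 6
vd[0] sub(0xc9,0x29) -> 0xa0
vd[1] sub(0x74,0x74) -> 0x00
vd[2] sub(0x4b,0xed) -> 0xff5e
vd[3] sub(0x68,0x97) -> 0xffd1
vd[4] sub(0x74,0x27) -> 0x4d
vd[5] sub(0x0c,0x67) -> 0xffa5
vd[6] tail/ones -> 0xffff
vd[7] tail/ones -> 0xffff

vd[2] = 65374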